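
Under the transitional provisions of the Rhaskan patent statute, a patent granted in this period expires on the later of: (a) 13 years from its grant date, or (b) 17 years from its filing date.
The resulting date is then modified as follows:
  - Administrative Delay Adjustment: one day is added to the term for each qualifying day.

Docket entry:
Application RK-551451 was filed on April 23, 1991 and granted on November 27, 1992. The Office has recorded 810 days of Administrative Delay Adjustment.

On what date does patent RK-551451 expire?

2010-07-12

(a) grant + 13 years → 27 November 2005.
(b) filing + 17 years → 23 April 2008.
Later of the two: 23 April 2008.
Administrative Delay Adjustment: +810 days → 12 July 2010.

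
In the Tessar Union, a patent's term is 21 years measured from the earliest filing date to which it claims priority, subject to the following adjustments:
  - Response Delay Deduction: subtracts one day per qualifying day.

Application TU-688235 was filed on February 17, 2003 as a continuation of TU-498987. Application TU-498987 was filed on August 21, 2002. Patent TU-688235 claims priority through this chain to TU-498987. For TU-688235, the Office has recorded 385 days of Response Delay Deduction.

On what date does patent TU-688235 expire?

2022-08-01

Earliest priority filing: 21 August 2002.
Base term: 21 August 2002 + 21 years → 21 August 2023.
Response Delay Deduction: −385 days → 1 August 2022.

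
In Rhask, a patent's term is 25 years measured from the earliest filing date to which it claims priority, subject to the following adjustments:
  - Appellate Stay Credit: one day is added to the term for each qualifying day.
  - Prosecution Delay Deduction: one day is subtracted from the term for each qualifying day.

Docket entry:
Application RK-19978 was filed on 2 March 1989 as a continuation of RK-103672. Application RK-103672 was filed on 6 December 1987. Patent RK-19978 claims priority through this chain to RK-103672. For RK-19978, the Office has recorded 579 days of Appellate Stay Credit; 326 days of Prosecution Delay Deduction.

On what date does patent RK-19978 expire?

August 16, 2013

Earliest priority filing: 6 December 1987.
Base term: 6 December 1987 + 25 years → 6 December 2012.
Appellate Stay Credit: +579 days → 8 July 2014.
Prosecution Delay Deduction: −326 days → 16 August 2013.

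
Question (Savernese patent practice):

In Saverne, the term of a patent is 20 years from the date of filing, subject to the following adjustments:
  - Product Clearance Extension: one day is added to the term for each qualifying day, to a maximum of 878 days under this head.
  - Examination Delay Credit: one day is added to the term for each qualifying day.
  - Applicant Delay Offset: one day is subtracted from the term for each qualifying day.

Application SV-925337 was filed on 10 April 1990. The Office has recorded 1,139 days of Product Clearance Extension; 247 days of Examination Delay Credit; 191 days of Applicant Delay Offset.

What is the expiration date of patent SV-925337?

2012-10-30

Base term: filing date + 20 years → 10 April 2010.
Product Clearance Extension: 1139 days claimed exceeds the 878-day cap, so +878 days → 4 September 2012.
Examination Delay Credit: +247 days → 9 May 2013.
Applicant Delay Offset: −191 days → 30 October 2012.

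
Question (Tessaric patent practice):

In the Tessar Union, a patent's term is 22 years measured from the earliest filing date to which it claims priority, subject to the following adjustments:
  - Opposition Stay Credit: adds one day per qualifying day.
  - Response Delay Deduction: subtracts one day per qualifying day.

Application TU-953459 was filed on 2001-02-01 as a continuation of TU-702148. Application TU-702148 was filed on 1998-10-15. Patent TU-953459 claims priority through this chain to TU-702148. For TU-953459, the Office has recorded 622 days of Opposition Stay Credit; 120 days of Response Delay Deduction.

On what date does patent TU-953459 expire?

Earliest priority filing: 15 October 1998.
Base term: 15 October 1998 + 22 years → 15 October 2020.
Opposition Stay Credit: +622 days → 29 June 2022.
Response Delay Deduction: −120 days → 1 March 2022.

2022-03-01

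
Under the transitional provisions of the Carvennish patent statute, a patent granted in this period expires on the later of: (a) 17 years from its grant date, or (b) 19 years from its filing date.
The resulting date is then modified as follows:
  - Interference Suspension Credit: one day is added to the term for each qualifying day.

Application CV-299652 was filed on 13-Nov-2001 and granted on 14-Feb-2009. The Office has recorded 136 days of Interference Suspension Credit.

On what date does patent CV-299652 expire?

June 30, 2026

(a) grant + 17 years → 14 February 2026.
(b) filing + 19 years → 13 November 2020.
Later of the two: 14 February 2026.
Interference Suspension Credit: +136 days → 30 June 2026.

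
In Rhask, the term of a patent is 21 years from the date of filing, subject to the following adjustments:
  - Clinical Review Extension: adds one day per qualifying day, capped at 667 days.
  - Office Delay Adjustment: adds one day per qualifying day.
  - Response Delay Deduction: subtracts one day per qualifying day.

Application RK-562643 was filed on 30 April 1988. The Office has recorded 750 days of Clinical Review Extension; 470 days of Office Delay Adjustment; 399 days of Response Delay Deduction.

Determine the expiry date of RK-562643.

Base term: filing date + 21 years → 30 April 2009.
Clinical Review Extension: 750 days claimed exceeds the 667-day cap, so +667 days → 26 February 2011.
Office Delay Adjustment: +470 days → 10 June 2012.
Response Delay Deduction: −399 days → 8 May 2011.

May 8, 2011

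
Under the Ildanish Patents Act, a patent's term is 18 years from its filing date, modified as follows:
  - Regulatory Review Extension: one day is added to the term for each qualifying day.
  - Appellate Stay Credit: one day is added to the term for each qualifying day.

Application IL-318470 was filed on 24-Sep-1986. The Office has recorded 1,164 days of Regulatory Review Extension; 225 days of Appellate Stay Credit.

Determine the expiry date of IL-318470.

Base term: filing date + 18 years → 24 September 2004.
Regulatory Review Extension: +1164 days → 2 December 2007.
Appellate Stay Credit: +225 days → 14 July 2008.

July 14, 2008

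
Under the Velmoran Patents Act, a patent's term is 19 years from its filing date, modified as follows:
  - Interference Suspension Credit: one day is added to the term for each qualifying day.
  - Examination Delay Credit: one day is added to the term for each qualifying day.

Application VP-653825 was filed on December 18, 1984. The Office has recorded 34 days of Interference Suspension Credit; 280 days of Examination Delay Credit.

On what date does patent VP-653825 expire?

Base term: filing date + 19 years → 18 December 2003.
Interference Suspension Credit: +34 days → 21 January 2004.
Examination Delay Credit: +280 days → 27 October 2004.

2004-10-27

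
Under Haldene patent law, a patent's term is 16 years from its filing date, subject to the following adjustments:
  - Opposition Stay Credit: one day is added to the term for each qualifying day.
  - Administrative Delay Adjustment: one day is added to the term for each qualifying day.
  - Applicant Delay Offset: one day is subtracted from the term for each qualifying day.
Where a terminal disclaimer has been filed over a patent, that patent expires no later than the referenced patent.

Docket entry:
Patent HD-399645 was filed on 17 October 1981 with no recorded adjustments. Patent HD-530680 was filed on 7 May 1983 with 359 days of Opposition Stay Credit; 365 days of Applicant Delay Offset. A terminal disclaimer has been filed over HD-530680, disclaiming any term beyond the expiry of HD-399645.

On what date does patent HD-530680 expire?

1997-10-17

Natural term of HD-530680:
  Base: filing + 16 years → 7 May 1999.
  Opposition Stay Credit: +359 days → 30 April 2000.
  Applicant Delay Offset: −365 days → 1 May 1999.
Expiry of referenced patent HD-399645:
  Base: filing + 16 years → 17 October 1997.
Terminal disclaimer: HD-530680 expires on the earlier of 1 May 1999 and 17 October 1997.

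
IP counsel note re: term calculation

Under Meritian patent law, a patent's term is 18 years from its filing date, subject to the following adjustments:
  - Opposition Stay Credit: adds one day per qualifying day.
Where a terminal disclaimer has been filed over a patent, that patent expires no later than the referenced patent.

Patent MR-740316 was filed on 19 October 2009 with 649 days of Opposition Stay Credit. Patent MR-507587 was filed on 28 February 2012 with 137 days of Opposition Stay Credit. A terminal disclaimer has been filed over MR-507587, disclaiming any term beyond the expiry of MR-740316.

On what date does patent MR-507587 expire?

2029-07-29

Natural term of MR-507587:
  Base: filing + 18 years → 28 February 2030.
  Opposition Stay Credit: +137 days → 15 July 2030.
Expiry of referenced patent MR-740316:
  Base: filing + 18 years → 19 October 2027.
  Opposition Stay Credit: +649 days → 29 July 2029.
Terminal disclaimer: MR-507587 expires on the earlier of 15 July 2030 and 29 July 2029.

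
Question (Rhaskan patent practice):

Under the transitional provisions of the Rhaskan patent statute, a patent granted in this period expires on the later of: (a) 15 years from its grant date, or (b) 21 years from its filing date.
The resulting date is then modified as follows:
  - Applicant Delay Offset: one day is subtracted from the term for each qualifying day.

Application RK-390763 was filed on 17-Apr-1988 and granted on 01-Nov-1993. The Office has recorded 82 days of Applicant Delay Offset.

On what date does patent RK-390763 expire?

(a) grant + 15 years → 1 November 2008.
(b) filing + 21 years → 17 April 2009.
Later of the two: 17 April 2009.
Applicant Delay Offset: −82 days → 25 January 2009.

January 25, 2009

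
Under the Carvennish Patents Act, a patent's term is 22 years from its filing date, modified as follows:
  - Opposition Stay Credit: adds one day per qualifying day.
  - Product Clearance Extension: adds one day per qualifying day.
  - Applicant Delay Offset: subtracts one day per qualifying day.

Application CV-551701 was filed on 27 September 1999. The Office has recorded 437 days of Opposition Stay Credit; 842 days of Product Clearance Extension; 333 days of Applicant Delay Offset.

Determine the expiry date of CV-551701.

Base term: filing date + 22 years → 27 September 2021.
Opposition Stay Credit: +437 days → 8 December 2022.
Product Clearance Extension: +842 days → 29 March 2025.
Applicant Delay Offset: −333 days → 30 April 2024.

April 30, 2024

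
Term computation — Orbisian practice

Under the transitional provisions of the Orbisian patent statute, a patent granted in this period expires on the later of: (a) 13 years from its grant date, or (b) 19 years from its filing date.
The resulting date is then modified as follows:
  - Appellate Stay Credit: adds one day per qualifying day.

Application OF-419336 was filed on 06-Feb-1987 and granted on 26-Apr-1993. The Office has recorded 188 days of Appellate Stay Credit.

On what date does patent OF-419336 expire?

October 31, 2006

(a) grant + 13 years → 26 April 2006.
(b) filing + 19 years → 6 February 2006.
Later of the two: 26 April 2006.
Appellate Stay Credit: +188 days → 31 October 2006.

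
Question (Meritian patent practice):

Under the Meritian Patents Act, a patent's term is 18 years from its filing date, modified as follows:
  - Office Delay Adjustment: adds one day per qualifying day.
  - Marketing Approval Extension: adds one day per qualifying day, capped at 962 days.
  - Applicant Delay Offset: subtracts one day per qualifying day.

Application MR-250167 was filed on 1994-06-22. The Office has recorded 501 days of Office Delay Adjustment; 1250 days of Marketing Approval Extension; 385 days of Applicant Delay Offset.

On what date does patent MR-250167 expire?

Base term: filing date + 18 years → 22 June 2012.
Office Delay Adjustment: +501 days → 5 November 2013.
Marketing Approval Extension: 1250 days claimed exceeds the 962-day cap, so +962 days → 24 June 2016.
Applicant Delay Offset: −385 days → 5 June 2015.

2015-06-05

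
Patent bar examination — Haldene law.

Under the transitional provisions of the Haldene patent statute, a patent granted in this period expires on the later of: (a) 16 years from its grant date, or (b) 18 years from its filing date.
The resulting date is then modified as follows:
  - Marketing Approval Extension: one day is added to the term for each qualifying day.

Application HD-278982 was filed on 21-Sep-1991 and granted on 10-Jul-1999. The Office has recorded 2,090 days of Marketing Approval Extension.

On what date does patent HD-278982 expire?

2021-03-30

(a) grant + 16 years → 10 July 2015.
(b) filing + 18 years → 21 September 2009.
Later of the two: 10 July 2015.
Marketing Approval Extension: +2090 days → 30 March 2021.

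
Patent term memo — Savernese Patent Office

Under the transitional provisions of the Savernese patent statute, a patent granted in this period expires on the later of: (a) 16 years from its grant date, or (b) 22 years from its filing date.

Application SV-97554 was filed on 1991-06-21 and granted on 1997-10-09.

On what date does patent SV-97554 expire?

(a) grant + 16 years → 9 October 2013.
(b) filing + 22 years → 21 June 2013.
Later of the two: 9 October 2013.

2013-10-09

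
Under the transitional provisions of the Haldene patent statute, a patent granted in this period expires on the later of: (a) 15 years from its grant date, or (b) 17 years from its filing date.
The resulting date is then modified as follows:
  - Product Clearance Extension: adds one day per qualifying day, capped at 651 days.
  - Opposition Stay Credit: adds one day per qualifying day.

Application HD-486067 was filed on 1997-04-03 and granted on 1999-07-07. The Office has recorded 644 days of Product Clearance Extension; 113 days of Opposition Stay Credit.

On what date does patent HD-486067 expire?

2016-08-02

(a) grant + 15 years → 7 July 2014.
(b) filing + 17 years → 3 April 2014.
Later of the two: 7 July 2014.
Product Clearance Extension: 644 days (within the 651-day cap) → +644 days → 11 April 2016.
Opposition Stay Credit: +113 days → 2 August 2016.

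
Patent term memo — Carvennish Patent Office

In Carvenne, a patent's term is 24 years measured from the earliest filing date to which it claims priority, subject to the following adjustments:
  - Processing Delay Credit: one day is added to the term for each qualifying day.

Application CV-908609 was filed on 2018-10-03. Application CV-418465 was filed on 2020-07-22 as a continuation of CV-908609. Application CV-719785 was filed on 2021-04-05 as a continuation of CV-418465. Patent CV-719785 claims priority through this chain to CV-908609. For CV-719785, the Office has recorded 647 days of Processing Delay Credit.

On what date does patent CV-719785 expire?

Earliest priority filing: 3 October 2018.
Base term: 3 October 2018 + 24 years → 3 October 2042.
Processing Delay Credit: +647 days → 11 July 2044.

2044-07-11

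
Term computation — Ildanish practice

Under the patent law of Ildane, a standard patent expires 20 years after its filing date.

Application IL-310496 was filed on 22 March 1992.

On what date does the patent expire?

Filing date + 20 years → 22 March 2012.

2012-03-22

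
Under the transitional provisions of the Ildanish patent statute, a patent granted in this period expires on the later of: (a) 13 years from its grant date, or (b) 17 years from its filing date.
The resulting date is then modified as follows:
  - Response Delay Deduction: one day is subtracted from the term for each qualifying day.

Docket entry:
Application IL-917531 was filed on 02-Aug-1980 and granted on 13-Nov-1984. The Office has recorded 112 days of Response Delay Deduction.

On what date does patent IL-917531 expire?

1997-07-24

(a) grant + 13 years → 13 November 1997.
(b) filing + 17 years → 2 August 1997.
Later of the two: 13 November 1997.
Response Delay Deduction: −112 days → 24 July 1997.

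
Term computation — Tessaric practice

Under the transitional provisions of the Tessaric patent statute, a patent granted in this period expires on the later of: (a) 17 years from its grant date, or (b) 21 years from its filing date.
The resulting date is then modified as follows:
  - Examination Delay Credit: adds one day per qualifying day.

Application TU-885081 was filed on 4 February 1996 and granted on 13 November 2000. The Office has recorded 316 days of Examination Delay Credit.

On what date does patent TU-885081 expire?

(a) grant + 17 years → 13 November 2017.
(b) filing + 21 years → 4 February 2017.
Later of the two: 13 November 2017.
Examination Delay Credit: +316 days → 25 September 2018.

2018-09-25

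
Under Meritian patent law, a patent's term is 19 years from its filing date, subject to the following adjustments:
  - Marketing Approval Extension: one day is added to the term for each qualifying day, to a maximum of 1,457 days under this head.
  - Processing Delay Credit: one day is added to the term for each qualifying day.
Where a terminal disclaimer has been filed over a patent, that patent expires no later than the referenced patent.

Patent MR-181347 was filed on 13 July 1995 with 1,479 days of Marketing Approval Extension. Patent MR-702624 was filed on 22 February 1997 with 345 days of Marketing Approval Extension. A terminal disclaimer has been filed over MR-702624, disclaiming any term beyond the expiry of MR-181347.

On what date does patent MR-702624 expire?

February 1, 2017

Natural term of MR-702624:
  Base: filing + 19 years → 22 February 2016.
  Marketing Approval Extension: 345 days (within the 1457-day cap) → +345 days → 1 February 2017.
Expiry of referenced patent MR-181347:
  Base: filing + 19 years → 13 July 2014.
  Marketing Approval Extension: 1479 days claimed exceeds the 1457-day cap, so +1457 days → 9 July 2018.
Terminal disclaimer: MR-702624 expires on the earlier of 1 February 2017 and 9 July 2018.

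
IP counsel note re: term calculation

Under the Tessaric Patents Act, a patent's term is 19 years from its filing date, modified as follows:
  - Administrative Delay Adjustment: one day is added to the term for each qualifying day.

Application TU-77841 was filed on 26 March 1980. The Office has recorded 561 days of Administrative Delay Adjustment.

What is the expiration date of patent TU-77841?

October 7, 2000

Base term: filing date + 19 years → 26 March 1999.
Administrative Delay Adjustment: +561 days → 7 October 2000.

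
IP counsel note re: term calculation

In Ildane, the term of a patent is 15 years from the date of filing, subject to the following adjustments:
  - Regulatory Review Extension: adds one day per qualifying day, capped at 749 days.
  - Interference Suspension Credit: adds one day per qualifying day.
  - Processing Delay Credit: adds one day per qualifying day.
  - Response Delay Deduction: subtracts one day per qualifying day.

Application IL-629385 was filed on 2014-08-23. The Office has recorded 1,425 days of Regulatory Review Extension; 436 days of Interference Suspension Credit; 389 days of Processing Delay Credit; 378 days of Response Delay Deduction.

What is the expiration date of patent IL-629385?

December 1, 2032

Base term: filing date + 15 years → 23 August 2029.
Regulatory Review Extension: 1425 days claimed exceeds the 749-day cap, so +749 days → 11 September 2031.
Interference Suspension Credit: +436 days → 20 November 2032.
Processing Delay Credit: +389 days → 14 December 2033.
Response Delay Deduction: −378 days → 1 December 2032.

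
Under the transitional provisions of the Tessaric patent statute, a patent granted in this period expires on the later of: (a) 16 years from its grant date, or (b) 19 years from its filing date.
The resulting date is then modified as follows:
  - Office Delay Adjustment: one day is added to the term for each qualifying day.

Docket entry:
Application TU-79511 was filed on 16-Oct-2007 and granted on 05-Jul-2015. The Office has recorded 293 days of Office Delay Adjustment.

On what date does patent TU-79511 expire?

(a) grant + 16 years → 5 July 2031.
(b) filing + 19 years → 16 October 2026.
Later of the two: 5 July 2031.
Office Delay Adjustment: +293 days → 23 April 2032.

2032-04-23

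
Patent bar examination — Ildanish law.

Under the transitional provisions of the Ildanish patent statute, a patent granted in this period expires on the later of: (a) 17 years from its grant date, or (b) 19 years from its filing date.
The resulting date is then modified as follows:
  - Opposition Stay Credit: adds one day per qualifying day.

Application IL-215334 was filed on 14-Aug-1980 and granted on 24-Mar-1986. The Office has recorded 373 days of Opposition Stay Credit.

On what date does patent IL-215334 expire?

(a) grant + 17 years → 24 March 2003.
(b) filing + 19 years → 14 August 1999.
Later of the two: 24 March 2003.
Opposition Stay Credit: +373 days → 31 March 2004.

2004-03-31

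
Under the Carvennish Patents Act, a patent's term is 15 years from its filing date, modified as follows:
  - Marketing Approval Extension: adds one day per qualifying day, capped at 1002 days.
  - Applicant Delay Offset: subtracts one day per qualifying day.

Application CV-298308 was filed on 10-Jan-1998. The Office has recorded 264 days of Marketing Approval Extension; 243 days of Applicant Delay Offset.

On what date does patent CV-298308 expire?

January 31, 2013

Base term: filing date + 15 years → 10 January 2013.
Marketing Approval Extension: 264 days (within the 1002-day cap) → +264 days → 1 October 2013.
Applicant Delay Offset: −243 days → 31 January 2013.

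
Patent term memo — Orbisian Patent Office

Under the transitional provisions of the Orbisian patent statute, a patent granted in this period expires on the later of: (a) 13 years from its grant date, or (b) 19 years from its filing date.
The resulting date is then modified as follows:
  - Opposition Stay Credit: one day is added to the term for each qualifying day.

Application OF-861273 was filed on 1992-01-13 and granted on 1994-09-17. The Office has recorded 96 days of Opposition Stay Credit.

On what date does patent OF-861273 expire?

(a) grant + 13 years → 17 September 2007.
(b) filing + 19 years → 13 January 2011.
Later of the two: 13 January 2011.
Opposition Stay Credit: +96 days → 19 April 2011.

April 19, 2011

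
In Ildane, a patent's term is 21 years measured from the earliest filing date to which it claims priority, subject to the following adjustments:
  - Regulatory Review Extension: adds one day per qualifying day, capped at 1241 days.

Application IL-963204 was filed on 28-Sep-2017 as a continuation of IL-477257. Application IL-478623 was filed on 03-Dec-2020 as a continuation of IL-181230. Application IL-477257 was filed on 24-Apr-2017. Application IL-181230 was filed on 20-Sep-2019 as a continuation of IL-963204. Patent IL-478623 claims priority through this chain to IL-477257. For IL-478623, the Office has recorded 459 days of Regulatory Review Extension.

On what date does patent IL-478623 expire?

Earliest priority filing: 24 April 2017.
Base term: 24 April 2017 + 21 years → 24 April 2038.
Regulatory Review Extension: 459 days (within the 1241-day cap) → +459 days → 27 July 2039.

July 27, 2039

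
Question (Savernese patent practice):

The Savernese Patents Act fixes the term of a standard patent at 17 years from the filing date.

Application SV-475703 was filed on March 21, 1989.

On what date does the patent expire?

Filing date + 17 years → 21 March 2006.

2006-03-21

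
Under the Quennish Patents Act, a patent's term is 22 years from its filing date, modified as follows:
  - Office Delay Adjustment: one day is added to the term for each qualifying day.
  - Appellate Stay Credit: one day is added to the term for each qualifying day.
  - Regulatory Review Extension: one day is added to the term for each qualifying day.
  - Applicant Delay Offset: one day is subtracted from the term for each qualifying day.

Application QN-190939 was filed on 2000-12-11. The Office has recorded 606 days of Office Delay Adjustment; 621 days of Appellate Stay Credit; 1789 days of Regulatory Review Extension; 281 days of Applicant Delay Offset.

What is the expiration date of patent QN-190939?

2030-06-07

Base term: filing date + 22 years → 11 December 2022.
Office Delay Adjustment: +606 days → 8 August 2024.
Appellate Stay Credit: +621 days → 21 April 2026.
Regulatory Review Extension: +1789 days → 15 March 2031.
Applicant Delay Offset: −281 days → 7 June 2030.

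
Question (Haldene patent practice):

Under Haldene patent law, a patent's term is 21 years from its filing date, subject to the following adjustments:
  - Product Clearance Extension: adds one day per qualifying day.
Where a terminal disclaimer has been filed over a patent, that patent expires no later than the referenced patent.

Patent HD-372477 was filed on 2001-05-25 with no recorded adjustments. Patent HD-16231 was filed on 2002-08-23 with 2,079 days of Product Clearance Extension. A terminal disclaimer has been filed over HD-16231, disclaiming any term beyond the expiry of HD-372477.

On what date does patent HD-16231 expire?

Natural term of HD-16231:
  Base: filing + 21 years → 23 August 2023.
  Product Clearance Extension: +2079 days → 2 May 2029.
Expiry of referenced patent HD-372477:
  Base: filing + 21 years → 25 May 2022.
Terminal disclaimer: HD-16231 expires on the earlier of 2 May 2029 and 25 May 2022.

2022-05-25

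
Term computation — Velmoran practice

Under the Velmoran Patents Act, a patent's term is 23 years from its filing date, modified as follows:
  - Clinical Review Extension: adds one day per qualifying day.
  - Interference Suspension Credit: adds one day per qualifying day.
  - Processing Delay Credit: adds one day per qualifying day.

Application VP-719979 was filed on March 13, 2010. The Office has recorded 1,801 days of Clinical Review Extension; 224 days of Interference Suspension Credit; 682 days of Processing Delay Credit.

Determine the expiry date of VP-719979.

Base term: filing date + 23 years → 13 March 2033.
Clinical Review Extension: +1801 days → 16 February 2038.
Interference Suspension Credit: +224 days → 28 September 2038.
Processing Delay Credit: +682 days → 10 August 2040.

August 10, 2040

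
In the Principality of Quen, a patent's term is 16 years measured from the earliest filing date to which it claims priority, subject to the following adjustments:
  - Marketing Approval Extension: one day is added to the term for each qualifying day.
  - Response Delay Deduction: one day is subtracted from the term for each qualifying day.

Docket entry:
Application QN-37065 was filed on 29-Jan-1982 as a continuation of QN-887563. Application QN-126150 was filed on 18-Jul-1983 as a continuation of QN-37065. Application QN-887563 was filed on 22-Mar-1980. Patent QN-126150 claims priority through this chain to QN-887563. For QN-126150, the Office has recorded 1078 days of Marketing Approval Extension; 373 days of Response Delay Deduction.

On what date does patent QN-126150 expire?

Earliest priority filing: 22 March 1980.
Base term: 22 March 1980 + 16 years → 22 March 1996.
Marketing Approval Extension: +1078 days → 5 March 1999.
Response Delay Deduction: −373 days → 25 February 1998.

February 25, 1998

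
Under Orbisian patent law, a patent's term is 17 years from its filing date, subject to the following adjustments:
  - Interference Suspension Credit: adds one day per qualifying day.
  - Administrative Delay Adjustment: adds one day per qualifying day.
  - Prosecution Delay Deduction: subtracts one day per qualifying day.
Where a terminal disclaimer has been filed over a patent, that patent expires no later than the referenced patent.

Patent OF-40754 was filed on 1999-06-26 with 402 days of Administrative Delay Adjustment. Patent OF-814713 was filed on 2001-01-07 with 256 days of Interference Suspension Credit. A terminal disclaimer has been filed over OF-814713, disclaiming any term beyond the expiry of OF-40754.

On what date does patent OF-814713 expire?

2017-08-02

Natural term of OF-814713:
  Base: filing + 17 years → 7 January 2018.
  Interference Suspension Credit: +256 days → 20 September 2018.
Expiry of referenced patent OF-40754:
  Base: filing + 17 years → 26 June 2016.
  Administrative Delay Adjustment: +402 days → 2 August 2017.
Terminal disclaimer: OF-814713 expires on the earlier of 20 September 2018 and 2 August 2017.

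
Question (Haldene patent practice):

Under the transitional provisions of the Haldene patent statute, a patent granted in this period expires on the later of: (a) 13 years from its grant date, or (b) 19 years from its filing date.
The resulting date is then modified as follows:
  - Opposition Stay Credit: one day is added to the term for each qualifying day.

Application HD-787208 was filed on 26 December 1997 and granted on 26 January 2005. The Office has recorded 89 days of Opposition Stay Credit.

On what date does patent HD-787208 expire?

(a) grant + 13 years → 26 January 2018.
(b) filing + 19 years → 26 December 2016.
Later of the two: 26 January 2018.
Opposition Stay Credit: +89 days → 25 April 2018.

2018-04-25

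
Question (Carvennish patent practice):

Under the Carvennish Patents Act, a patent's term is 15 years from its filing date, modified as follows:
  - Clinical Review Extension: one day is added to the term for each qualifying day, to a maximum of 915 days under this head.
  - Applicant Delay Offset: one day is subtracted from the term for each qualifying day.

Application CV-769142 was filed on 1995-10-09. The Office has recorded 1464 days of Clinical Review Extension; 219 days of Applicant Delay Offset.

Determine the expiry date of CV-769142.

Base term: filing date + 15 years → 9 October 2010.
Clinical Review Extension: 1464 days claimed exceeds the 915-day cap, so +915 days → 11 April 2013.
Applicant Delay Offset: −219 days → 4 September 2012.

September 4, 2012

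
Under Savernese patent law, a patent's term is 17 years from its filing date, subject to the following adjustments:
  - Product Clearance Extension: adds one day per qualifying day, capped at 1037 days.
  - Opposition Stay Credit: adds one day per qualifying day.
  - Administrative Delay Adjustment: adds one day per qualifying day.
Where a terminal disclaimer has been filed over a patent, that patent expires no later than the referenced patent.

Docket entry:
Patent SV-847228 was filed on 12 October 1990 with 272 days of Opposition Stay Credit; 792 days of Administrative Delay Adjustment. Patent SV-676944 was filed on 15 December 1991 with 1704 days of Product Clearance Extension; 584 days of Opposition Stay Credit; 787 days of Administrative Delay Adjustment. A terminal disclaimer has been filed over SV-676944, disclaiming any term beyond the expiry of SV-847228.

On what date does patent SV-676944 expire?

Natural term of SV-676944:
  Base: filing + 17 years → 15 December 2008.
  Product Clearance Extension: 1704 days claimed exceeds the 1037-day cap, so +1037 days → 18 October 2011.
  Opposition Stay Credit: +584 days → 24 May 2013.
  Administrative Delay Adjustment: +787 days → 20 July 2015.
Expiry of referenced patent SV-847228:
  Base: filing + 17 years → 12 October 2007.
  Opposition Stay Credit: +272 days → 10 July 2008.
  Administrative Delay Adjustment: +792 days → 10 September 2010.
Terminal disclaimer: SV-676944 expires on the earlier of 20 July 2015 and 10 September 2010.

2010-09-10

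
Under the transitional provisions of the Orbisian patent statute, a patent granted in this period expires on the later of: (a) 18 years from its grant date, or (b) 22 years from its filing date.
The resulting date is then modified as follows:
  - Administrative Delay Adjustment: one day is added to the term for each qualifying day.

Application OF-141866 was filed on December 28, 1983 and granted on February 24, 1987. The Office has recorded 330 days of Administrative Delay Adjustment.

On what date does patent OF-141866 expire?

2006-11-23

(a) grant + 18 years → 24 February 2005.
(b) filing + 22 years → 28 December 2005.
Later of the two: 28 December 2005.
Administrative Delay Adjustment: +330 days → 23 November 2006.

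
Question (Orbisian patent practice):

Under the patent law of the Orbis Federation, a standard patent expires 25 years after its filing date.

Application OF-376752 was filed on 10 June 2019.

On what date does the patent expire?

Filing date + 25 years → 10 June 2044.

June 10, 2044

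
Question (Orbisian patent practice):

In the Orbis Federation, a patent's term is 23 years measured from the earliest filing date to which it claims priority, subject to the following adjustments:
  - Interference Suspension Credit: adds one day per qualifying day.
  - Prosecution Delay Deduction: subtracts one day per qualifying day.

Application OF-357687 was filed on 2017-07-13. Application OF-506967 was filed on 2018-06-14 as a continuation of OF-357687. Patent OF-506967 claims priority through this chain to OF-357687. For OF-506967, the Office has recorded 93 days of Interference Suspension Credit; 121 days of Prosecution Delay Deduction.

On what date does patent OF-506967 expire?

June 15, 2040

Earliest priority filing: 13 July 2017.
Base term: 13 July 2017 + 23 years → 13 July 2040.
Interference Suspension Credit: +93 days → 14 October 2040.
Prosecution Delay Deduction: −121 days → 15 June 2040.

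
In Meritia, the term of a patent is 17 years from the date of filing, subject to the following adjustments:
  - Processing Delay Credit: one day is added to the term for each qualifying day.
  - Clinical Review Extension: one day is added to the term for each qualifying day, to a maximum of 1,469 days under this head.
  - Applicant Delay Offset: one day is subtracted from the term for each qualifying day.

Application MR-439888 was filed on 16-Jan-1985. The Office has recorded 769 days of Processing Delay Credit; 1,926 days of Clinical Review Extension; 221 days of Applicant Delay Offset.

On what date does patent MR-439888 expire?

Base term: filing date + 17 years → 16 January 2002.
Processing Delay Credit: +769 days → 24 February 2004.
Clinical Review Extension: 1926 days claimed exceeds the 1469-day cap, so +1469 days → 3 March 2008.
Applicant Delay Offset: −221 days → 26 July 2007.

July 26, 2007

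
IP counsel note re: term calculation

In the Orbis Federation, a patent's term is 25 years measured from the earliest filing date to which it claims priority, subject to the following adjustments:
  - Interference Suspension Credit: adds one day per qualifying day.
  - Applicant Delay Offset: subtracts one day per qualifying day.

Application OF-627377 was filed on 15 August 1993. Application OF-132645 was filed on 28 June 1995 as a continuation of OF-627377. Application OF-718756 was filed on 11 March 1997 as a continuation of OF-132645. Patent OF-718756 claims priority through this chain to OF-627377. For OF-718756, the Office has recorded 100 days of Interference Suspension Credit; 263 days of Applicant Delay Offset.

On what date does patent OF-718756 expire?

2018-03-05

Earliest priority filing: 15 August 1993.
Base term: 15 August 1993 + 25 years → 15 August 2018.
Interference Suspension Credit: +100 days → 23 November 2018.
Applicant Delay Offset: −263 days → 5 March 2018.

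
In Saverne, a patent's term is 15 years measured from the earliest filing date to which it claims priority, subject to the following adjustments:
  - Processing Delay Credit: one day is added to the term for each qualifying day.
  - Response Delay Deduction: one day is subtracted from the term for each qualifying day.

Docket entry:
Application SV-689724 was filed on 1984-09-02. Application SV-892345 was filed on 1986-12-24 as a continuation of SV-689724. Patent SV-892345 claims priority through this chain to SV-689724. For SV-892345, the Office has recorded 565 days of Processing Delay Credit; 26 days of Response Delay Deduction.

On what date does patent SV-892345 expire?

Earliest priority filing: 2 September 1984.
Base term: 2 September 1984 + 15 years → 2 September 1999.
Processing Delay Credit: +565 days → 20 March 2001.
Response Delay Deduction: −26 days → 22 February 2001.

February 22, 2001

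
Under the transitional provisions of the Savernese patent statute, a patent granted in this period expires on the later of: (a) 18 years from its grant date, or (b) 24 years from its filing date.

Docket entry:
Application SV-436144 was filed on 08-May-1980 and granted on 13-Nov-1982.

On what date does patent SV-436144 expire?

May 8, 2004

(a) grant + 18 years → 13 November 2000.
(b) filing + 24 years → 8 May 2004.
Later of the two: 8 May 2004.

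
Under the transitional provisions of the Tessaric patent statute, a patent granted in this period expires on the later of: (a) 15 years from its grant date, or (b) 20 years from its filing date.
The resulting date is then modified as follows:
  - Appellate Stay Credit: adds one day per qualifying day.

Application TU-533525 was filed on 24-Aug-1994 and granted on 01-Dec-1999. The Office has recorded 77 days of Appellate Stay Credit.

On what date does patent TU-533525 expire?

2015-02-16

(a) grant + 15 years → 1 December 2014.
(b) filing + 20 years → 24 August 2014.
Later of the two: 1 December 2014.
Appellate Stay Credit: +77 days → 16 February 2015.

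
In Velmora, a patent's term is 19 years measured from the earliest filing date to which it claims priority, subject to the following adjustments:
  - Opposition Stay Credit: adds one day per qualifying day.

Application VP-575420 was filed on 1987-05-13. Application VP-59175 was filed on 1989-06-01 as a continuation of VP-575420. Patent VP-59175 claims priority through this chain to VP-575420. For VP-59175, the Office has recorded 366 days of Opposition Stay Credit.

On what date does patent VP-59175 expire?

2007-05-14

Earliest priority filing: 13 May 1987.
Base term: 13 May 1987 + 19 years → 13 May 2006.
Opposition Stay Credit: +366 days → 14 May 2007.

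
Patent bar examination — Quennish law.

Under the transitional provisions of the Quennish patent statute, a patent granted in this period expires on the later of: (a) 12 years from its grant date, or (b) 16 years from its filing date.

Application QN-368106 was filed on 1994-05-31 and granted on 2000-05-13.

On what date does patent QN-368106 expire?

(a) grant + 12 years → 13 May 2012.
(b) filing + 16 years → 31 May 2010.
Later of the two: 13 May 2012.

May 13, 2012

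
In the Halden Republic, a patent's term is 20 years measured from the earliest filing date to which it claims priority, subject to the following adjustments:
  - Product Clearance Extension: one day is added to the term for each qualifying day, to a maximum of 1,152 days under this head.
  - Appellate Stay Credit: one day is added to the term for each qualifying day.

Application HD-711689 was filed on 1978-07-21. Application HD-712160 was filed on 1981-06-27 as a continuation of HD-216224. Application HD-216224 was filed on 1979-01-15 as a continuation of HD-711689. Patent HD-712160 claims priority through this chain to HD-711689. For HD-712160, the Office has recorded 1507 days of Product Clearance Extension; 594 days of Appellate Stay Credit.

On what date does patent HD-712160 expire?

Earliest priority filing: 21 July 1978.
Base term: 21 July 1978 + 20 years → 21 July 1998.
Product Clearance Extension: 1507 days claimed exceeds the 1152-day cap, so +1152 days → 15 September 2001.
Appellate Stay Credit: +594 days → 2 May 2003.

2003-05-02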